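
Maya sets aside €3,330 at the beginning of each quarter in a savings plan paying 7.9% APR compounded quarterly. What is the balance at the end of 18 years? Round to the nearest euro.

Periodic rate i = 0.079/4 = 0.01975; n = 18 × 4 = 72 periods.
FV = 3330 × [(1+0.01975)^72 − 1] / 0.01975 × (1+i) = 3330 × 159.460181 = 531,002.4013
(annuity-due: payments at period start, so ×(1+i).)

€531,002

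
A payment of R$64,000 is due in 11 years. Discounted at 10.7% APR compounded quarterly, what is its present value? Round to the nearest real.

Periodic rate i = 0.107/4 = 0.02675; n = 11 × 4 = 44 periods.
PV = FV·(1+i)^(−n) = 64,000 × 0.313006 = 20,032.3854

R$20,032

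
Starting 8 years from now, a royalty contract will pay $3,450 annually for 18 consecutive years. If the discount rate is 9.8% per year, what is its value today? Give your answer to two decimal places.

$14,896.43

Value one period before first payment (t=7): 3450 × [1 − (1+0.098)^(−18)] / 0.098 = 3450 × 8.307674 = 28,661.4737
PV₀ = 28,661.4737 / (1+0.098)^7 = 28,661.4737 / 1.924050 = 14,896.4278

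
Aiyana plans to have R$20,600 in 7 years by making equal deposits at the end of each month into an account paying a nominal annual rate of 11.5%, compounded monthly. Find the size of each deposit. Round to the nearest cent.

i = 0.115/12 = 0.00958333 per month; n = 7·12 = 84.
PMT = 20600 / ( [(1+0.00958333)^84 − 1] / 0.00958333 ) = 20600 / 128.153744 = 160.7444

R$160.74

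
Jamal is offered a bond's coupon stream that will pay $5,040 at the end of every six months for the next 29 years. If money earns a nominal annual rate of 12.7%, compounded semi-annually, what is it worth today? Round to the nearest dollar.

Periodic rate i = 0.127/2 = 0.0635; n = 29 × 2 = 58 periods.
PV = PMT · [1 − (1+i)^(−n)] / i = 5040 · 15.304983 = 77,137.1126

$77,137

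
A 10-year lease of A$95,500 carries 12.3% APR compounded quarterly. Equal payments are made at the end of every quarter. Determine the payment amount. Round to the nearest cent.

Periodic rate i = 0.123/4 = 0.03075; n = 10 × 4 = 40 periods.
PMT = 95500 / ( [1 − (1+0.03075)^(−40)] / 0.03075 ) = 95500 / 22.837075 = 4,181.7964

A$4,181.80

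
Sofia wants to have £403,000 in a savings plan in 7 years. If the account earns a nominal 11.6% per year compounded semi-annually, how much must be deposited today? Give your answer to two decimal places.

£183,023.01

Periodic rate i = 0.116/2 = 0.058; n = 7 × 2 = 14 periods.
PV = FV·(1+i)^(−n) = 403,000 × 0.454151 = 183,023.0120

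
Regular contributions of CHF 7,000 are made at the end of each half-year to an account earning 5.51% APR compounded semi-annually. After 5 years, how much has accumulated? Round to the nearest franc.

CHF 79,348

With 2 periods per year: i = 0.02755, n = 10.
Accumulation factor s(10|0.02755) = 11.335370; FV = 7000 × 11.335370 = 79,347.5905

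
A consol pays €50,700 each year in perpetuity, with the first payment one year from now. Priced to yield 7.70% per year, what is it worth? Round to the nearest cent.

PV = PMT / i = 50700 / 0.077 = 658,441.5584

€658,441.56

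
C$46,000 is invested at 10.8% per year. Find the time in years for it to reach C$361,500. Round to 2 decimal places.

n = ln(361500/46000) / ln(1+0.108) = ln(7.85870) / 0.102557 = 20.1023 years

20.10 years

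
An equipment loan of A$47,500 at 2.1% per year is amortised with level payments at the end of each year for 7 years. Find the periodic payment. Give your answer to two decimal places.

Annuity-PV factor = 6.447185; PMT = 47500 / 6.447185 = 7,367.5561

A$7,367.56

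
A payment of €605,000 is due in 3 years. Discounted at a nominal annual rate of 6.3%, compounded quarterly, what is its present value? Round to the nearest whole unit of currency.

€501,549

With 4 periods per year: i = 0.01575, n = 12.
PV = 605,000 / (1 + 0.01575)^12 = 605,000 / 1.206263 = 501,549.0391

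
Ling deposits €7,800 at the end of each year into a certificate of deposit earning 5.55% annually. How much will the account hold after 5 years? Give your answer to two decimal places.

FV = PMT · [(1+i)^n − 1] / i = 7800 · 5.586667 = 43,576.0007

€43,576.00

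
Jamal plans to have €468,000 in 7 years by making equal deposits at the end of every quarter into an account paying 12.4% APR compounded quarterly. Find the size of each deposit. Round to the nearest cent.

i = 0.124/4 = 0.031 per quarter; n = 7·4 = 28.
PMT = 468000 / ( [(1+0.031)^28 − 1] / 0.031 ) = 468000 / 43.578899 = 10,739.1424

€10,739.14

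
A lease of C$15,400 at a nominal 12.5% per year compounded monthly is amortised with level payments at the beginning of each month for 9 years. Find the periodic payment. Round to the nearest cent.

C$235.74

Periodic rate i = 0.125/12 = 0.0104167; n = 9 × 12 = 108 periods.
Annuity-PV factor × (1+i) = 65.324929; PMT = 15400 / 65.324929 = 235.7446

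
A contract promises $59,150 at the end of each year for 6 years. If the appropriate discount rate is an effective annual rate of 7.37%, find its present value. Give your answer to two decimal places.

$278,749.01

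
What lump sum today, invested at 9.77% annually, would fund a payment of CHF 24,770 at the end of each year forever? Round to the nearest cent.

CHF 253,531.22

PV = C/r = 24770/0.0977 = 253,531.2180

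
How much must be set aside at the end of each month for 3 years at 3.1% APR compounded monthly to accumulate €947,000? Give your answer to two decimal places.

Periodic rate i = 0.031/12 = 0.00258333; n = 3 × 12 = 36 periods.
FV-annuity factor = 37.676182; PMT = 947000 / 37.676182 = 25,135.2432

€25,135.24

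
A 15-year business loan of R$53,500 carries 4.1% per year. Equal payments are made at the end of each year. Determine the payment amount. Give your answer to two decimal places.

Annuity-PV factor = 11.041045; PMT = 53500 / 11.041045 = 4,845.5558

R$4,845.56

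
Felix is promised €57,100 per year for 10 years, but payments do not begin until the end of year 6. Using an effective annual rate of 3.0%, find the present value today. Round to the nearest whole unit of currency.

PV at t=5 (ordinary 10-year annuity): 57100 × a(10|0.03) = 57100 × 8.530203 = 487,074.5820
PV₀ = 487,074.5820 / (1+0.03)^5 = 487,074.5820 / 1.159274 = 420,154.8131

€420,155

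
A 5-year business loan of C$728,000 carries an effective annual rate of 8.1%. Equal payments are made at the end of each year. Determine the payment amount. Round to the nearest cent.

Annuity-PV factor = 3.982209; PMT = 728000 / 3.982209 = 182,813.1134

C$182,813.11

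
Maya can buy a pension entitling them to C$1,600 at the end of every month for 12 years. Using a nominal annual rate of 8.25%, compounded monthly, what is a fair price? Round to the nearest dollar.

C$145,958

With 12 periods per year: i = 0.006875, n = 144.
PV = PMT · [1 − (1+i)^(−n)] / i = 1600 · 91.223625 = 145,957.7992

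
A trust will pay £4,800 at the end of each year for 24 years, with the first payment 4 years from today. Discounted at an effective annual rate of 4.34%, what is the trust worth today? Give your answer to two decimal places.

£62,242.15

Value one period before first payment (t=3): 4800 × [1 − (1+0.0434)^(−24)] / 0.0434 = 4800 × 14.729766 = 70,702.8785
Discount back 3 years: 70,702.8785 × (1+0.0434)^(−3) = 70,702.8785 × 0.880334 = 62,242.1518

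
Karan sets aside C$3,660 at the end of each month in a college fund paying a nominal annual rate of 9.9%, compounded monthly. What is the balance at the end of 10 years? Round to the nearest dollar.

i = 0.099/12 = 0.00825 per month; n = 10·12 = 120.
FV = 3660 × [(1+0.00825)^120 − 1] / 0.00825 = 3660 × 203.675925 = 745,453.8872

C$745,454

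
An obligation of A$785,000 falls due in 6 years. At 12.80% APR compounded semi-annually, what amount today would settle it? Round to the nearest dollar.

A$372,881

Periodic rate i = 0.128/2 = 0.064; n = 6 × 2 = 12 periods.
PV = FV·(1+i)^(−n) = 785,000 × 0.475007 = 372,880.8855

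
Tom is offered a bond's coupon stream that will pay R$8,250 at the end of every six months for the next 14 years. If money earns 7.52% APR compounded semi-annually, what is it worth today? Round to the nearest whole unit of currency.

With 2 periods per year: i = 0.0376, n = 28.
PV = PMT · [1 − (1+i)^(−n)] / i = 8250 · 17.133957 = 141,355.1470

R$141,355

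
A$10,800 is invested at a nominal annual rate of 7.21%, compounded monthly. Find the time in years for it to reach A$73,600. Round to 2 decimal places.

Periodic rate i = 0.0721/12 = 0.00600833.
n = ln(73600/10800) / ln(1+0.00600833) = ln(6.81481) / 0.005990 = 320.3648 months
= 320.3648/12 years

26.70 years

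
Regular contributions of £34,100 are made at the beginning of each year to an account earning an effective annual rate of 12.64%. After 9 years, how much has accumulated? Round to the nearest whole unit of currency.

£583,142

FV = 34100 × [(1+0.1264)^9 − 1] / 0.1264 × (1+i) = 34100 × 17.100943 = 583,142.1539
Payments are at the start of each period, so multiply by (1+i).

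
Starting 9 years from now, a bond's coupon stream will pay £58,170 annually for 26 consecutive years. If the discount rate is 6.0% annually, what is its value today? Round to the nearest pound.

Value one period before first payment (t=8): 58170 × [1 − (1+0.06)^(−26)] / 0.06 = 58170 × 13.003166 = 756,394.1771
PV₀ = 756,394.1771 / (1+0.06)^8 = 756,394.1771 / 1.593848 = 474,571.0643

£474,571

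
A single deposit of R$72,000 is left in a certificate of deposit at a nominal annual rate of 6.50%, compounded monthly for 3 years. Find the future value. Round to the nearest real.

R$87,456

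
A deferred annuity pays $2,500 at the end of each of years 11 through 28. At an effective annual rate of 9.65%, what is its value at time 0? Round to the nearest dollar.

Value one period before first payment (t=10): 2500 × [1 − (1+0.0965)^(−18)] / 0.0965 = 2500 × 8.388830 = 20,972.0756
PV₀ = 20,972.0756 / (1+0.0965)^10 = 20,972.0756 / 2.512386 = 8,347.4736

$8,347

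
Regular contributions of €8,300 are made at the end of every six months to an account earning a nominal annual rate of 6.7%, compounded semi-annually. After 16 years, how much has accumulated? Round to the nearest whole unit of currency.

€463,401

i = 0.067/2 = 0.0335 per half-year; n = 16·2 = 32.
Accumulation factor s(32|0.0335) = 55.831449; FV = 8300 × 55.831449 = 463,401.0246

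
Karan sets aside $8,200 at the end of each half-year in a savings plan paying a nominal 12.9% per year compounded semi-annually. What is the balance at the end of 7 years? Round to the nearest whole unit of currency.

$177,864

i = 0.129/2 = 0.0645 per half-year; n = 7·2 = 14.
Accumulation factor s(14|0.0645) = 21.690700; FV = 8200 × 21.690700 = 177,863.7360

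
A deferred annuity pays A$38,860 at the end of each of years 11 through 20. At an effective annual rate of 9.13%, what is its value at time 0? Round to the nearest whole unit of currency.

A$103,504

PV at t=10 (ordinary 10-year annuity): 38860 × a(10|0.0913) = 38860 × 6.381098 = 247,969.4610
PV₀ = 247,969.4610 / (1+0.0913)^10 = 247,969.4610 / 2.395750 = 103,503.8837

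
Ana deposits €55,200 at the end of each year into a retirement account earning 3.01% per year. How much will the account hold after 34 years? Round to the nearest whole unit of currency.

€3,192,683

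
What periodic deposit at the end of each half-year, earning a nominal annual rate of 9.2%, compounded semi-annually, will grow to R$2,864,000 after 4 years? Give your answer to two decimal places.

i = 0.092/2 = 0.046 per half-year; n = 4·2 = 8.
PMT = 2.864e+06 / ( [(1+0.046)^8 − 1] / 0.046 ) = 2.864e+06 / 9.413566 = 304,241.7687

R$304,241.77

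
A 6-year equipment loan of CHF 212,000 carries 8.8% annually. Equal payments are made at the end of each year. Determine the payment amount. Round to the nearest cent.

CHF 46,977.55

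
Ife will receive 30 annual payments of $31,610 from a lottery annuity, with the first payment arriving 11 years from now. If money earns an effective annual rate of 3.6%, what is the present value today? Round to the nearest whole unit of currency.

$403,119

PV at t=10 (ordinary 30-year annuity): 31610 × a(30|0.036) = 31610 × 18.163762 = 574,156.5123
PV₀ = 574,156.5123 / (1+0.036)^10 = 574,156.5123 / 1.424287 = 403,118.5109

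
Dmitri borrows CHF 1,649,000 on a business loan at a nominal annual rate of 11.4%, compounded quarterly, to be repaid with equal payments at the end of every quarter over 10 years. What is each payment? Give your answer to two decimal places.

CHF 69,620.18

Periodic rate i = 0.114/4 = 0.0285; n = 10 × 4 = 40 periods.
Annuity-PV factor = 23.685660; PMT = 1.649e+06 / 23.685660 = 69,620.1840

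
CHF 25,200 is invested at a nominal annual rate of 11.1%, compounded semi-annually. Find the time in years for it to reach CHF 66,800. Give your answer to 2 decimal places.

Periodic rate i = 0.111/2 = 0.0555.
(1+i)^n = 66800/25200 = 2.65079, so n = ln 2.65079 / ln 1.0555 = 18.0481 half-years
= 18.0481/2 years

9.02 years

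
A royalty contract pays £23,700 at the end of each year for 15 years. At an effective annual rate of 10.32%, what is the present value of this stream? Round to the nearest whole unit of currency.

Annuity factor a(15|0.1032) = 7.469138; PV = 23700 × 7.469138 = 177,018.5595

£177,019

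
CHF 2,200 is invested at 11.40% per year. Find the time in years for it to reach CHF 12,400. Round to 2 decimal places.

(1+i)^n = 12400/2200 = 5.63636, so n = ln 5.63636 / ln 1.114 = 16.0178 years

16.02 years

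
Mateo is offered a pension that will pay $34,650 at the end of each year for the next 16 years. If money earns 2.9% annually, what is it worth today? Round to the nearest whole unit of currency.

$438,588

PV = PMT · [1 − (1+i)^(−n)] / i = 34650 · 12.657670 = 438,588.2828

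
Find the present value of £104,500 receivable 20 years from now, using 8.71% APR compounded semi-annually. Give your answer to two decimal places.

£18,992.66

With 2 periods per year: i = 0.04355, n = 40.
PV = FV·(1+i)^(−n) = 104,500 × 0.181748 = 18,992.6600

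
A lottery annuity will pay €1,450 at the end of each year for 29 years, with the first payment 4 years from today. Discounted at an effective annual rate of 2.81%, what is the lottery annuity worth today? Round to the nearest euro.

Value one period before first payment (t=3): 1450 × [1 − (1+0.0281)^(−29)] / 0.0281 = 1450 × 19.655263 = 28,500.1316
PV₀ = 28,500.1316 / (1+0.0281)^3 = 28,500.1316 / 1.086691 = 26,226.5273

€26,227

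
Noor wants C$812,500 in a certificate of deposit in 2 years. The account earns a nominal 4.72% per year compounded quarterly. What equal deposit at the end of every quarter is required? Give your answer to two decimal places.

C$97,441.77

i = 0.0472/4 = 0.0118 per quarter; n = 2·4 = 8.
FV-annuity factor = 8.338314; PMT = 812500 / 8.338314 = 97,441.7663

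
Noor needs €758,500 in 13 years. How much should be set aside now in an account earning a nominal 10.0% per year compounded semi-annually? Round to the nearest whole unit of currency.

€213,321

With 2 periods per year: i = 0.05, n = 26.
PV = 758,500 / (1 + 0.05)^26 = 758,500 / 3.555673 = 213,321.0975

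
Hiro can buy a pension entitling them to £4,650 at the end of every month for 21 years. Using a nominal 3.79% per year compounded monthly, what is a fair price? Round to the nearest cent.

£807,198.94

Periodic rate i = 0.0379/12 = 0.00315833; n = 21 × 12 = 252 periods.
Annuity factor a(252|0.00315833) = 173.591170; PV = 4650 × 173.591170 = 807,198.9400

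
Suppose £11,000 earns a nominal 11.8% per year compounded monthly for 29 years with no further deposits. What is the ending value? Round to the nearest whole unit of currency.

£331,352

Periodic rate i = 0.118/12 = 0.00983333; n = 29 × 12 = 348 periods.
FV = 11,000 × (1 + 0.00983333)^348 = 331,351.5607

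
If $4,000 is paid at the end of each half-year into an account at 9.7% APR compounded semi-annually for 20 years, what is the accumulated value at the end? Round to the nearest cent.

$465,872.99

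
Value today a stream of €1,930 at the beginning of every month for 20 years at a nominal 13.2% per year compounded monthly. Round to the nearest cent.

Periodic rate i = 0.132/12 = 0.011; n = 20 × 12 = 240 periods.
PV = PMT · [1 − (1+i)^(−n)] / i × (1+i) = 1930 · 85.255116 = 164,542.3748
(annuity-due: payments at period start, so ×(1+i).)

€164,542.37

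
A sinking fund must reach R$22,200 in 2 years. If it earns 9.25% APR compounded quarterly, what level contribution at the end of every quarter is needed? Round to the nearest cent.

R$2,558.10

Periodic rate i = 0.0925/4 = 0.023125; n = 2 × 4 = 8 periods.
FV-annuity factor = 8.678329; PMT = 22200 / 8.678329 = 2,558.0962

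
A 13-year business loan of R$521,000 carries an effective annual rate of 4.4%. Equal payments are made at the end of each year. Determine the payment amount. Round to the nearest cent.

R$53,478.10

PMT = 521000 / ( [1 − (1+0.044)^(−13)] / 0.044 ) = 521000 / 9.742306 = 53,478.0985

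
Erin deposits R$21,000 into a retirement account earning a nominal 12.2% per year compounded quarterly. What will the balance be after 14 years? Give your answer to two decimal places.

R$112,955.42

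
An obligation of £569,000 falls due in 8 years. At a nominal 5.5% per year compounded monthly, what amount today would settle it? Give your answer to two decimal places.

Periodic rate i = 0.055/12 = 0.00458333; n = 8 × 12 = 96 periods.
PV = FV·(1+i)^(−n) = 569,000 × 0.644684 = 366,825.2942

£366,825.29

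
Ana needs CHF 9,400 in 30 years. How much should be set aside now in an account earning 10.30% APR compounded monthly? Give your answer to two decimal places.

Periodic rate i = 0.103/12 = 0.00858333; n = 30 × 12 = 360 periods.
PV = FV·(1+i)^(−n) = 9,400 × 0.046106 = 433.3955

CHF 433.40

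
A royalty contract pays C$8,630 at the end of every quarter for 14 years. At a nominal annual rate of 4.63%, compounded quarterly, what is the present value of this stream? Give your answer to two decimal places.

C$354,193.92

With 4 periods per year: i = 0.011575, n = 56.
Annuity factor a(56|0.011575) = 41.042170; PV = 8630 × 41.042170 = 354,193.9249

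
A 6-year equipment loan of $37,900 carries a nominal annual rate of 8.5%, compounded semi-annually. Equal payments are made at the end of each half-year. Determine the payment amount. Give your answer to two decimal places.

$4,097.12

i = 0.085/2 = 0.0425 per half-year; n = 6·2 = 12.
PMT = 37900 / ( [1 − (1+0.0425)^(−12)] / 0.0425 ) = 37900 / 9.250395 = 4,097.1224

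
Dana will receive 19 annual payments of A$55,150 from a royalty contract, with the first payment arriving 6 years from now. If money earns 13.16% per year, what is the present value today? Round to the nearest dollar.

Value one period before first payment (t=5): 55150 × [1 − (1+0.1316)^(−19)] / 0.1316 = 55150 × 6.873383 = 379,067.0718
Discount back 5 years: 379,067.0718 × (1+0.1316)^(−5) = 379,067.0718 × 0.538934 = 204,292.0030

A$204,292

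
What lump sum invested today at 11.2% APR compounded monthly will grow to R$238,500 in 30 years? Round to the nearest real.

With 12 periods per year: i = 0.00933333, n = 360.
PV = FV·(1+i)^(−n) = 238,500 × 0.035281 = 8,414.4665

R$8,414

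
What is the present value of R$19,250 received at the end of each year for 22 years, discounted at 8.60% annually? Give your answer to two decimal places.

R$187,389.01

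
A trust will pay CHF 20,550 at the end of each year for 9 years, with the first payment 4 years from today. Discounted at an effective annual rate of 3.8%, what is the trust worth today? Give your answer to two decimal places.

CHF 137,875.54

Value one period before first payment (t=3): 20550 × [1 − (1+0.038)^(−9)] / 0.038 = 20550 × 7.503562 = 154,198.1989
PV₀ = 154,198.1989 / (1+0.038)^3 = 154,198.1989 / 1.118387 = 137,875.5444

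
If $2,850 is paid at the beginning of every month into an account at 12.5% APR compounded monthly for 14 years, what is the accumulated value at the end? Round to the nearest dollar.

$1,300,075

i = 0.125/12 = 0.0104167 per month; n = 14·12 = 168.
FV = 2850 × [(1+0.0104167)^168 − 1] / 0.0104167 × (1+i) = 2850 × 456.166588 = 1,300,074.7761
(annuity-due: payments at period start, so ×(1+i).)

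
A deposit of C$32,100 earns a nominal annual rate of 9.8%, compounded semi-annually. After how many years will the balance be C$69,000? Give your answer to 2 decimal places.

8.00 years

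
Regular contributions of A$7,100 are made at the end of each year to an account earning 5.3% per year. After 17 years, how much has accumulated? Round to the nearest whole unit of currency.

Accumulation factor s(17|0.053) = 26.526910; FV = 7100 × 26.526910 = 188,341.0634

A$188,341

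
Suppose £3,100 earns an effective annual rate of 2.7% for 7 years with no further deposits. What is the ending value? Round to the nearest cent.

3,100 × (1+0.027)^7 = 3,100 × 1.205017 = 3,735.5521

£3,735.55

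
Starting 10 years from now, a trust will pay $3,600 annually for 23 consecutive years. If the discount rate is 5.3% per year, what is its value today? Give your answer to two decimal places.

PV at t=9 (ordinary 23-year annuity): 3600 × a(23|0.053) = 3600 × 13.115226 = 47,214.8147
Discount back 9 years: 47,214.8147 × (1+0.053)^(−9) = 47,214.8147 × 0.628268 = 29,663.5380

$29,663.54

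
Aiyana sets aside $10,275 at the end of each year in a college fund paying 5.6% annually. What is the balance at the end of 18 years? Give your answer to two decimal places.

$305,783.06

FV = 10275 × [(1+0.056)^18 − 1] / 0.056 = 10275 × 29.759909 = 305,783.0620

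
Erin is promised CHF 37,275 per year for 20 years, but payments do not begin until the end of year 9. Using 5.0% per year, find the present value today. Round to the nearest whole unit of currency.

CHF 314,411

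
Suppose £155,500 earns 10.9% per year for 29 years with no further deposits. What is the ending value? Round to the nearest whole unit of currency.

£3,124,246

FV = PV·(1+i)^n = 155,500 × 20.091615 = 3,124,246.0664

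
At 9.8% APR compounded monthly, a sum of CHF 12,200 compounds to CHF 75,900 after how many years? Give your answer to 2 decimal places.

Periodic rate i = 0.098/12 = 0.00816667.
(1+i)^n = 75900/12200 = 6.22131, so n = ln 6.22131 / ln 1.00817 = 224.7471 months
= 224.7471/12 years

18.73 years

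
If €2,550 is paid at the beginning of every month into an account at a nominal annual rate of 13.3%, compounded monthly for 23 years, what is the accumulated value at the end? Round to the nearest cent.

€4,641,036.35

With 12 periods per year: i = 0.0110833, n = 276.
FV = PMT · [(1+i)^n − 1] / i × (1+i) = 2550 · 1820.014254 = 4,641,036.3468
(Beginning-of-period payments → annuity-due factor ×(1+i).)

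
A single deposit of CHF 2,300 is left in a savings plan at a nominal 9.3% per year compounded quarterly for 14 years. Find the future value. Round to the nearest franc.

CHF 8,331

i = 0.093/4 = 0.02325 per quarter; n = 14·4 = 56.
FV = PV·(1+i)^n = 2,300 × 3.622248 = 8,331.1705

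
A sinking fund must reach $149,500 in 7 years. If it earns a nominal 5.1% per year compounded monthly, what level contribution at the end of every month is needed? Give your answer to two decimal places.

$1,484.68

With 12 periods per year: i = 0.00425, n = 84.
FV-annuity factor = 100.695350; PMT = 149500 / 100.695350 = 1,484.6763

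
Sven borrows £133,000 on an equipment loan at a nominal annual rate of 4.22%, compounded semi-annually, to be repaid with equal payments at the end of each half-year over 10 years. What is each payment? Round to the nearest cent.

£8,220.44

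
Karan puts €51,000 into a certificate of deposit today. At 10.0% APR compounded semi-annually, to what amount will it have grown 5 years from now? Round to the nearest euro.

€83,074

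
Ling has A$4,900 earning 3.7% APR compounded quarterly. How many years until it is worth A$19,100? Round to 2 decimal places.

Periodic rate i = 0.037/4 = 0.00925.
(1+i)^n = 19100/4900 = 3.89796, so n = ln 3.89796 / ln 1.00925 = 147.7552 quarters
= 147.7552/4 years

36.94 years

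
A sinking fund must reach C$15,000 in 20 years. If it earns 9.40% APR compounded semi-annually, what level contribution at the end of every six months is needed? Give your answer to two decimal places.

With 2 periods per year: i = 0.047, n = 40.
FV-annuity factor = 112.312008; PMT = 15000 / 112.312008 = 133.5565

C$133.56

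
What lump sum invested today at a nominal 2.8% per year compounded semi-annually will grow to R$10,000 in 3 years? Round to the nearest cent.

R$9,199.67

With 2 periods per year: i = 0.014, n = 6.
Discount factor = (1+0.014)^(−6) = 0.919967; PV = 10,000 × 0.919967 = 9,199.6704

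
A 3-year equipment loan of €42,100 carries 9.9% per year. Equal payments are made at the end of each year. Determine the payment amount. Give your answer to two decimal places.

€16,899.24

PMT = 42100 / ( [1 − (1+0.099)^(−3)] / 0.099 ) = 42100 / 2.491237 = 16,899.2376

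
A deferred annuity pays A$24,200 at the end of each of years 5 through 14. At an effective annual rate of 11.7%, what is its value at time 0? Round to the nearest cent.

Value one period before first payment (t=4): 24200 × [1 − (1+0.117)^(−10)] / 0.117 = 24200 × 5.720291 = 138,431.0434
Discount back 4 years: 138,431.0434 × (1+0.117)^(−4) = 138,431.0434 × 0.642373 = 88,924.3706

A$88,924.37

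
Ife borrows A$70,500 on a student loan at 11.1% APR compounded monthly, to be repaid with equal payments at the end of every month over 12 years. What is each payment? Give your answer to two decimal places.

A$887.93

With 12 periods per year: i = 0.00925, n = 144.
Annuity-PV factor = 79.397850; PMT = 70500 / 79.397850 = 887.9334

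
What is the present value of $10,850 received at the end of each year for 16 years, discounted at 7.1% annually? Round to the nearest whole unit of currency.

$101,820

PV = PMT · [1 − (1+i)^(−n)] / i = 10850 · 9.384374 = 101,820.4618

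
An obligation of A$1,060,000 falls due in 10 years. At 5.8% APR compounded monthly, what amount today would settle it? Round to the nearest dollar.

A$594,322

With 12 periods per year: i = 0.00483333, n = 120.
Discount factor = (1+0.00483333)^(−120) = 0.560681; PV = 1,060,000 × 0.560681 = 594,322.0556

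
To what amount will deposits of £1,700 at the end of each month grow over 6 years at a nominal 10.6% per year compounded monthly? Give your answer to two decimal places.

£170,059.51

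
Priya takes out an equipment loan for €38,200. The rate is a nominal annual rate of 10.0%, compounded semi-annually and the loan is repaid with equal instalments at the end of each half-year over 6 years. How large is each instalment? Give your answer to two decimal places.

Periodic rate i = 0.1/2 = 0.05; n = 6 × 2 = 12 periods.
PMT = 38200 / ( [1 − (1+0.05)^(−12)] / 0.05 ) = 38200 / 8.863252 = 4,309.9307

€4,309.93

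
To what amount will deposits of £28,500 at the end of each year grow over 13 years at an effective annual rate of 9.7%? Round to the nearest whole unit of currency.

£685,133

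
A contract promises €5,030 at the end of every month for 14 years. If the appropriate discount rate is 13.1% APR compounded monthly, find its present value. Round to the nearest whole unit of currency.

With 12 periods per year: i = 0.0109167, n = 168.
PV = 5030 × [1 − (1+0.0109167)^(−168)] / 0.0109167 = 5030 × 76.821161 = 386,410.4415

€386,410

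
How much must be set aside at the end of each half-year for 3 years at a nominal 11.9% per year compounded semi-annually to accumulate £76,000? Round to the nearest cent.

With 2 periods per year: i = 0.0595, n = 6.
PMT = 76000 / ( [(1+0.0595)^6 − 1] / 0.0595 ) = 76000 / 6.966541 = 10,909.2883

£10,909.29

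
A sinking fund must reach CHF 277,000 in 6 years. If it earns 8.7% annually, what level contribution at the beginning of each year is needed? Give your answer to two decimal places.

CHF 34,129.27

FV-annuity factor × (1+i) = 8.116201; PMT = 277000 / 8.116201 = 34,129.2681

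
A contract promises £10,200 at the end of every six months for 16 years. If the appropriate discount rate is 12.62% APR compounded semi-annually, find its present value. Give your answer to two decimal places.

£138,834.30

i = 0.1262/2 = 0.0631 per half-year; n = 16·2 = 32.
PV = 10200 × [1 − (1+0.0631)^(−32)] / 0.0631 = 10200 × 13.611206 = 138,834.3039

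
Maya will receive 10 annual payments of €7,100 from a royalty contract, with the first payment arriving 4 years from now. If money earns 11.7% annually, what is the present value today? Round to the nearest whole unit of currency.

€29,142

Value one period before first payment (t=3): 7100 × [1 − (1+0.117)^(−10)] / 0.117 = 7100 × 5.720291 = 40,614.0665
PV₀ = 40,614.0665 / (1+0.117)^3 = 40,614.0665 / 1.393669 = 29,141.8391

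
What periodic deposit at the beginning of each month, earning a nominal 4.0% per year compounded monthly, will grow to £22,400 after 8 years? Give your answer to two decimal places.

£197.71

i = 0.04/12 = 0.00333333 per month; n = 8·12 = 96.
PMT = 22400 / ( [(1+0.00333333)^96 − 1] / 0.00333333 × (1+i) ) = 22400 / 113.294931 = 197.7141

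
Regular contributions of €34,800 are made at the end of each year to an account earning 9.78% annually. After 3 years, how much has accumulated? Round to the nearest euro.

Accumulation factor s(3|0.0978) = 3.302965; FV = 34800 × 3.302965 = 114,943.1764

€114,943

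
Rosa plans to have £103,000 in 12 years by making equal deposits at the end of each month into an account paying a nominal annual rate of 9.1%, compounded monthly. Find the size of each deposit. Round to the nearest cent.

Periodic rate i = 0.091/12 = 0.00758333; n = 12 × 12 = 144 periods.
FV-annuity factor = 259.513348; PMT = 103000 / 259.513348 = 396.8967

£396.90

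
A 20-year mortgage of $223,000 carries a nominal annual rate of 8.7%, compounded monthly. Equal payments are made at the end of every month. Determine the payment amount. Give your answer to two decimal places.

$1,963.57

With 12 periods per year: i = 0.00725, n = 240.
PMT = 223000 / ( [1 − (1+0.00725)^(−240)] / 0.00725 ) = 223000 / 113.568877 = 1,963.5661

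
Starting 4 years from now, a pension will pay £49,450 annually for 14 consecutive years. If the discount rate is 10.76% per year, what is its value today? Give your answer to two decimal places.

£257,344.08

Value one period before first payment (t=3): 49450 × [1 − (1+0.1076)^(−14)] / 0.1076 = 49450 × 7.071259 = 349,673.7375
PV₀ = 349,673.7375 / (1+0.1076)^3 = 349,673.7375 / 1.358779 = 257,344.0754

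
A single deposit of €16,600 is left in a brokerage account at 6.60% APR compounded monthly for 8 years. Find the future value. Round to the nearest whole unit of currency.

€28,105

i = 0.066/12 = 0.0055 per month; n = 8·12 = 96.
FV = 16,600 × (1 + 0.0055)^96 = 28,105.2389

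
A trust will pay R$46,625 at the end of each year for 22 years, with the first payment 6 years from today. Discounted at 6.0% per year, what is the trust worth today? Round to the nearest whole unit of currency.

R$419,540

PV at t=5 (ordinary 22-year annuity): 46625 × a(22|0.06) = 46625 × 12.041582 = 561,438.7476
PV₀ = 561,438.7476 / (1+0.06)^5 = 561,438.7476 / 1.338226 = 419,539.6927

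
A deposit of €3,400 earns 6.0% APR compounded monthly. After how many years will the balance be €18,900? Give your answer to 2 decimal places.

Periodic rate i = 0.06/12 = 0.005.
(1+i)^n = 18900/3400 = 5.55882, so n = ln 5.55882 / ln 1.005 = 343.9343 months
= 343.9343/12 years

28.66 years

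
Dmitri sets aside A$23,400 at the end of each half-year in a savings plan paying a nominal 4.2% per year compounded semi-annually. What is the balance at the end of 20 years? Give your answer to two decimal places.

i = 0.042/2 = 0.021 per half-year; n = 20·2 = 40.
FV = PMT · [(1+i)^n − 1] / i = 23400 · 61.728838 = 1,444,454.8029

A$1,444,454.80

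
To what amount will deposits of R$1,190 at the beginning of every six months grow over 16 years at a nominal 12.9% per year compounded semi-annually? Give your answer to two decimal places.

With 2 periods per year: i = 0.0645, n = 32.
FV = PMT · [(1+i)^n − 1] / i × (1+i) = 1190 · 105.464504 = 125,502.7599
Payments are at the start of each period, so multiply by (1+i).

R$125,502.76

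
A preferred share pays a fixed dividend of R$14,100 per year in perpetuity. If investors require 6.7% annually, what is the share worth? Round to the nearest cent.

R$210,447.76

PV = C/r = 14100/0.067 = 210,447.7612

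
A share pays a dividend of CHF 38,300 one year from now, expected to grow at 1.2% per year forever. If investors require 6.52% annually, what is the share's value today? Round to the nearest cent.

CHF 719,924.81

PV = PMT / (i − g) = 38300 / (0.0652 − 0.012) = 38300 / 0.053200 = 719,924.8120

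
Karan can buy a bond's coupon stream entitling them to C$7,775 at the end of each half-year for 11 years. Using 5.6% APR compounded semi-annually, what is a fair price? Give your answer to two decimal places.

Periodic rate i = 0.056/2 = 0.028; n = 11 × 2 = 22 periods.
PV = 7775 × [1 − (1+0.028)^(−22)] / 0.028 = 7775 × 16.260978 = 126,429.1076

C$126,429.11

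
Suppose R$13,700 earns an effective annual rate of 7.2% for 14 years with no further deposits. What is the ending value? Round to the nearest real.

R$36,262

FV = 13,700 × (1 + 0.072)^14 = 36,261.6500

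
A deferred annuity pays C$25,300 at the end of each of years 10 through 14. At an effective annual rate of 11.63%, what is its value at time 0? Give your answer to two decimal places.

PV at t=9 (ordinary 5-year annuity): 25300 × a(5|0.1163) = 25300 × 3.638064 = 92,043.0224
PV₀ = 92,043.0224 / (1+0.1163)^9 = 92,043.0224 / 2.691710 = 34,194.9953

C$34,195.00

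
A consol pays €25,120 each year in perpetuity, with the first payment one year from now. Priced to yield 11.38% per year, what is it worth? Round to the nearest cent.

€220,738.14

PV = C/r = 25120/0.1138 = 220,738.1371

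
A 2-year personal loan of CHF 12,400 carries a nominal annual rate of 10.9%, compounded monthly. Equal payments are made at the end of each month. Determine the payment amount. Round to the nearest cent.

Periodic rate i = 0.109/12 = 0.00908333; n = 2 × 12 = 24 periods.
Annuity-PV factor = 21.477006; PMT = 12400 / 21.477006 = 577.3617

CHF 577.36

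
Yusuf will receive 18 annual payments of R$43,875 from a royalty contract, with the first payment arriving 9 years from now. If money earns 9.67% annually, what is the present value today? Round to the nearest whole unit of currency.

Value one period before first payment (t=8): 43875 × [1 − (1+0.0967)^(−18)] / 0.0967 = 43875 × 8.377936 = 367,581.9407
PV₀ = 367,581.9407 / (1+0.0967)^8 = 367,581.9407 / 2.092680 = 175,651.3203

R$175,651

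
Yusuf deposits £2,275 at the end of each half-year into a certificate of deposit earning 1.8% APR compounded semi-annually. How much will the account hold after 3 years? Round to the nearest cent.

With 2 periods per year: i = 0.009, n = 6.
FV = PMT · [(1+i)^n − 1] / i = 2275 · 6.136631 = 13,960.8355

£13,960.84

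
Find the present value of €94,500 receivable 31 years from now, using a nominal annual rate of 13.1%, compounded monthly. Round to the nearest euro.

With 12 periods per year: i = 0.0109167, n = 372.
PV = 94,500 / (1 + 0.0109167)^372 = 94,500 / 56.769188 = 1,664.6354

€1,665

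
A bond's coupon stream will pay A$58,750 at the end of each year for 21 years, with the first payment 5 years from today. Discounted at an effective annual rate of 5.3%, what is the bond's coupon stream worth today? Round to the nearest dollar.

PV at t=4 (ordinary 21-year annuity): 58750 × a(21|0.053) = 58750 × 12.489281 = 733,745.2559
Discount back 4 years: 733,745.2559 × (1+0.053)^(−4) = 733,745.2559 × 0.813367 = 596,804.1323

A$596,804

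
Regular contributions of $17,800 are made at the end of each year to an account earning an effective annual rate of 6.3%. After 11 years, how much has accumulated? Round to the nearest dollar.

$270,741

FV = PMT · [(1+i)^n − 1] / i = 17800 · 15.210158 = 270,740.8156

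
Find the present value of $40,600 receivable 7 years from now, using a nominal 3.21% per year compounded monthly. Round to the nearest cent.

$32,439.22

i = 0.0321/12 = 0.002675 per month; n = 7·12 = 84.
PV = FV·(1+i)^(−n) = 40,600 × 0.798995 = 32,439.2162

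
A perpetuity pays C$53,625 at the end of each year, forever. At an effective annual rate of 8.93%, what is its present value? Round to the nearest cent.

C$600,503.92

PV = PMT / i = 53625 / 0.0893 = 600,503.9194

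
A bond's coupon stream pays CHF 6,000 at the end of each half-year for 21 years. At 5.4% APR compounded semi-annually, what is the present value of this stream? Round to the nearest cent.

CHF 149,640.23

With 2 periods per year: i = 0.027, n = 42.
PV = 6000 × [1 − (1+0.027)^(−42)] / 0.027 = 6000 × 24.940039 = 149,640.2349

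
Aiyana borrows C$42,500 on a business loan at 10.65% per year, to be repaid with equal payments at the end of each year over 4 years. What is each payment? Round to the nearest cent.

C$13,596.64

Annuity-PV factor = 3.125773; PMT = 42500 / 3.125773 = 13,596.6378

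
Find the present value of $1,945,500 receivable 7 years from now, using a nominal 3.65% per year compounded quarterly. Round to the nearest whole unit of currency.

$1,508,593

i = 0.0365/4 = 0.009125 per quarter; n = 7·4 = 28.
Discount factor = (1+0.009125)^(−28) = 0.775427; PV = 1,945,500 × 0.775427 = 1,508,593.3931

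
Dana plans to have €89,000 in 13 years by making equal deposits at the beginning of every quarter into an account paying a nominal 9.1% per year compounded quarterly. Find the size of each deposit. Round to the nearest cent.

i = 0.091/4 = 0.02275 per quarter; n = 13·4 = 52.
PMT = 89000 / ( [(1+0.02275)^52 − 1] / 0.02275 × (1+i) ) = 89000 / 99.854929 = 891.2930

€891.29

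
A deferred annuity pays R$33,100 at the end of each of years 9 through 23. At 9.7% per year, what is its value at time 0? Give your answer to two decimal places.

R$122,126.64

PV at t=8 (ordinary 15-year annuity): 33100 × a(15|0.097) = 33100 × 7.738120 = 256,131.7666
Discount back 8 years: 256,131.7666 × (1+0.097)^(−8) = 256,131.7666 × 0.476812 = 122,126.6444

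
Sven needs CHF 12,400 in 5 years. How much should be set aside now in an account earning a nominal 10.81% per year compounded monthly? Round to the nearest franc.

CHF 7,240

i = 0.1081/12 = 0.00900833 per month; n = 5·12 = 60.
PV = 12,400 / (1 + 0.00900833)^60 = 12,400 / 1.712715 = 7,239.9656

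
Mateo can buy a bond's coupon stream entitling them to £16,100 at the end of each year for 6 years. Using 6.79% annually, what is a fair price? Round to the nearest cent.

£77,241.34

Annuity factor a(6|0.0679) = 4.797599; PV = 16100 × 4.797599 = 77,241.3378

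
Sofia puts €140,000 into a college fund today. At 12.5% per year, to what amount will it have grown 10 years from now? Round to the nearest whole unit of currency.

€454,625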